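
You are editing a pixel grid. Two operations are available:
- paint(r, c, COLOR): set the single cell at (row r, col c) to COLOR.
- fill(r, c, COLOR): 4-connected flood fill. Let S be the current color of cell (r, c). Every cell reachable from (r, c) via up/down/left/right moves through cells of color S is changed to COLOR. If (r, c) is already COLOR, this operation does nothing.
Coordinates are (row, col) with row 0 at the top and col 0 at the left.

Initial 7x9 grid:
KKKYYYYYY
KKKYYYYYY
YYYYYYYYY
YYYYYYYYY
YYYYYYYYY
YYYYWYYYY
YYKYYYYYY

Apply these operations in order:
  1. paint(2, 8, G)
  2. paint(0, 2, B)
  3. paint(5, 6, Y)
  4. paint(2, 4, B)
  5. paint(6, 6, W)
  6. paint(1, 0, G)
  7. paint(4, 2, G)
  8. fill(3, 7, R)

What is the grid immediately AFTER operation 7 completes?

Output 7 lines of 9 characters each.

After op 1 paint(2,8,G):
KKKYYYYYY
KKKYYYYYY
YYYYYYYYG
YYYYYYYYY
YYYYYYYYY
YYYYWYYYY
YYKYYYYYY
After op 2 paint(0,2,B):
KKBYYYYYY
KKKYYYYYY
YYYYYYYYG
YYYYYYYYY
YYYYYYYYY
YYYYWYYYY
YYKYYYYYY
After op 3 paint(5,6,Y):
KKBYYYYYY
KKKYYYYYY
YYYYYYYYG
YYYYYYYYY
YYYYYYYYY
YYYYWYYYY
YYKYYYYYY
After op 4 paint(2,4,B):
KKBYYYYYY
KKKYYYYYY
YYYYBYYYG
YYYYYYYYY
YYYYYYYYY
YYYYWYYYY
YYKYYYYYY
After op 5 paint(6,6,W):
KKBYYYYYY
KKKYYYYYY
YYYYBYYYG
YYYYYYYYY
YYYYYYYYY
YYYYWYYYY
YYKYYYWYY
After op 6 paint(1,0,G):
KKBYYYYYY
GKKYYYYYY
YYYYBYYYG
YYYYYYYYY
YYYYYYYYY
YYYYWYYYY
YYKYYYWYY
After op 7 paint(4,2,G):
KKBYYYYYY
GKKYYYYYY
YYYYBYYYG
YYYYYYYYY
YYGYYYYYY
YYYYWYYYY
YYKYYYWYY

Answer: KKBYYYYYY
GKKYYYYYY
YYYYBYYYG
YYYYYYYYY
YYGYYYYYY
YYYYWYYYY
YYKYYYWYY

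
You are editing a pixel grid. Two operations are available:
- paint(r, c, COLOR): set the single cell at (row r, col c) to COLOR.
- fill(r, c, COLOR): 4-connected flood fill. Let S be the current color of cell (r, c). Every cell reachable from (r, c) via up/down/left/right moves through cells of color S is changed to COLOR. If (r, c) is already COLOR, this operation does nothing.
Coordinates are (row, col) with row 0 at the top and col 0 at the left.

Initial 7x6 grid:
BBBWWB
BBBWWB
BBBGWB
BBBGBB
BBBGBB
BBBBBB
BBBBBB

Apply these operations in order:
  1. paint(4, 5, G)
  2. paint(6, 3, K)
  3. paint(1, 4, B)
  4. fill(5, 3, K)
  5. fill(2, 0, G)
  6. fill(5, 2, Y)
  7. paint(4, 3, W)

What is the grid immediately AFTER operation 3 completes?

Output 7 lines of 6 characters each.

Answer: BBBWWB
BBBWBB
BBBGWB
BBBGBB
BBBGBG
BBBBBB
BBBKBB

Derivation:
After op 1 paint(4,5,G):
BBBWWB
BBBWWB
BBBGWB
BBBGBB
BBBGBG
BBBBBB
BBBBBB
After op 2 paint(6,3,K):
BBBWWB
BBBWWB
BBBGWB
BBBGBB
BBBGBG
BBBBBB
BBBKBB
After op 3 paint(1,4,B):
BBBWWB
BBBWBB
BBBGWB
BBBGBB
BBBGBG
BBBBBB
BBBKBB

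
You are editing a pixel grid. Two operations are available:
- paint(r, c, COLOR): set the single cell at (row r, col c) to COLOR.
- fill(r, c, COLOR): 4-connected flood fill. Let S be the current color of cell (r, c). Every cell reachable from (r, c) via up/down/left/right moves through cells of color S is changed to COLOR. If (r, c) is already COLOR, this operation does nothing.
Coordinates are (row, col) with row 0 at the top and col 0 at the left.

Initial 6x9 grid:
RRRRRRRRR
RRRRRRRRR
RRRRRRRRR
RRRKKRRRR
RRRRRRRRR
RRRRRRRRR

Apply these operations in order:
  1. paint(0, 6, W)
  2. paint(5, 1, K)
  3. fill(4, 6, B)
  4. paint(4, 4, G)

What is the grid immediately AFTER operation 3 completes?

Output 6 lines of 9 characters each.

After op 1 paint(0,6,W):
RRRRRRWRR
RRRRRRRRR
RRRRRRRRR
RRRKKRRRR
RRRRRRRRR
RRRRRRRRR
After op 2 paint(5,1,K):
RRRRRRWRR
RRRRRRRRR
RRRRRRRRR
RRRKKRRRR
RRRRRRRRR
RKRRRRRRR
After op 3 fill(4,6,B) [50 cells changed]:
BBBBBBWBB
BBBBBBBBB
BBBBBBBBB
BBBKKBBBB
BBBBBBBBB
BKBBBBBBB

Answer: BBBBBBWBB
BBBBBBBBB
BBBBBBBBB
BBBKKBBBB
BBBBBBBBB
BKBBBBBBB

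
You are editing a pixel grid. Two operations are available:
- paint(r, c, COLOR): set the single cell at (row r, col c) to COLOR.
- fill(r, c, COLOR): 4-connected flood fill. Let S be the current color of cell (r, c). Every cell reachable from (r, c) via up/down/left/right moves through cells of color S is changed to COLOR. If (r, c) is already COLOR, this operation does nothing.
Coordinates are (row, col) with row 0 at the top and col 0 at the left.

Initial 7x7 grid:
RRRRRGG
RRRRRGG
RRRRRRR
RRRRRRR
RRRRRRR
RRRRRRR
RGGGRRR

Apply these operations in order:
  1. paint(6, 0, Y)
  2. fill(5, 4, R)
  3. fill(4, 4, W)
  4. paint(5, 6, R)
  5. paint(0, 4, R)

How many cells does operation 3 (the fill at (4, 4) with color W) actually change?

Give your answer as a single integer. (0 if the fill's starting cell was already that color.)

After op 1 paint(6,0,Y):
RRRRRGG
RRRRRGG
RRRRRRR
RRRRRRR
RRRRRRR
RRRRRRR
YGGGRRR
After op 2 fill(5,4,R) [0 cells changed]:
RRRRRGG
RRRRRGG
RRRRRRR
RRRRRRR
RRRRRRR
RRRRRRR
YGGGRRR
After op 3 fill(4,4,W) [41 cells changed]:
WWWWWGG
WWWWWGG
WWWWWWW
WWWWWWW
WWWWWWW
WWWWWWW
YGGGWWW

Answer: 41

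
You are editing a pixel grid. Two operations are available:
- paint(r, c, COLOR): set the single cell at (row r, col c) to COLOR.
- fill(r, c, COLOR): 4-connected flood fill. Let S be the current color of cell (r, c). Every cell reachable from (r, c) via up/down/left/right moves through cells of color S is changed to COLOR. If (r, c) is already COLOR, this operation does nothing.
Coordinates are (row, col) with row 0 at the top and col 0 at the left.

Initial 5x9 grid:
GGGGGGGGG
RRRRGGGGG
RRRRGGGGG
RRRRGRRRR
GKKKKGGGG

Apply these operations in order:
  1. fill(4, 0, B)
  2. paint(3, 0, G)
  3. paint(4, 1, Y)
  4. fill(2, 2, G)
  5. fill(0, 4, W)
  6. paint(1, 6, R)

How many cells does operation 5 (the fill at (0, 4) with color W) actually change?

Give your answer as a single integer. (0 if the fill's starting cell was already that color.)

Answer: 32

Derivation:
After op 1 fill(4,0,B) [1 cells changed]:
GGGGGGGGG
RRRRGGGGG
RRRRGGGGG
RRRRGRRRR
BKKKKGGGG
After op 2 paint(3,0,G):
GGGGGGGGG
RRRRGGGGG
RRRRGGGGG
GRRRGRRRR
BKKKKGGGG
After op 3 paint(4,1,Y):
GGGGGGGGG
RRRRGGGGG
RRRRGGGGG
GRRRGRRRR
BYKKKGGGG
After op 4 fill(2,2,G) [11 cells changed]:
GGGGGGGGG
GGGGGGGGG
GGGGGGGGG
GGGGGRRRR
BYKKKGGGG
After op 5 fill(0,4,W) [32 cells changed]:
WWWWWWWWW
WWWWWWWWW
WWWWWWWWW
WWWWWRRRR
BYKKKGGGG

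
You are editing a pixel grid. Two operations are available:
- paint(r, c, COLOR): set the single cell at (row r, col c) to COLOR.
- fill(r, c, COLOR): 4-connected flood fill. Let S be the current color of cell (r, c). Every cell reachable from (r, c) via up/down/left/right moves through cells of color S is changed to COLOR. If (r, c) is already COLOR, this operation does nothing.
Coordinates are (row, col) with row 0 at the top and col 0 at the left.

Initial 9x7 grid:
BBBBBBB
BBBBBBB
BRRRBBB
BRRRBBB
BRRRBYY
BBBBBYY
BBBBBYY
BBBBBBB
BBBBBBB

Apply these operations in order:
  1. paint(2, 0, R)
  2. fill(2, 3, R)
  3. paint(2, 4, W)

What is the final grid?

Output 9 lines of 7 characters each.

After op 1 paint(2,0,R):
BBBBBBB
BBBBBBB
RRRRBBB
BRRRBBB
BRRRBYY
BBBBBYY
BBBBBYY
BBBBBBB
BBBBBBB
After op 2 fill(2,3,R) [0 cells changed]:
BBBBBBB
BBBBBBB
RRRRBBB
BRRRBBB
BRRRBYY
BBBBBYY
BBBBBYY
BBBBBBB
BBBBBBB
After op 3 paint(2,4,W):
BBBBBBB
BBBBBBB
RRRRWBB
BRRRBBB
BRRRBYY
BBBBBYY
BBBBBYY
BBBBBBB
BBBBBBB

Answer: BBBBBBB
BBBBBBB
RRRRWBB
BRRRBBB
BRRRBYY
BBBBBYY
BBBBBYY
BBBBBBB
BBBBBBB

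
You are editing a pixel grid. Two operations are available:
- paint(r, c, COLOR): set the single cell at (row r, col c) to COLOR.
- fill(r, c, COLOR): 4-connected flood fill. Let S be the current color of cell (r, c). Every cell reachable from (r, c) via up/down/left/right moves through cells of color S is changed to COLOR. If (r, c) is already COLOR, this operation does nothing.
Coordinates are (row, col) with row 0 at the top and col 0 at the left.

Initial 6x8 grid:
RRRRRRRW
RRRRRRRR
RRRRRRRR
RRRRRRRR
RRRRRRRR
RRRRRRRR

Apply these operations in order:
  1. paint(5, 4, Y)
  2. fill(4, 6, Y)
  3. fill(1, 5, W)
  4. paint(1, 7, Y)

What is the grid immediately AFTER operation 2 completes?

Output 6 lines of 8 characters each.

After op 1 paint(5,4,Y):
RRRRRRRW
RRRRRRRR
RRRRRRRR
RRRRRRRR
RRRRRRRR
RRRRYRRR
After op 2 fill(4,6,Y) [46 cells changed]:
YYYYYYYW
YYYYYYYY
YYYYYYYY
YYYYYYYY
YYYYYYYY
YYYYYYYY

Answer: YYYYYYYW
YYYYYYYY
YYYYYYYY
YYYYYYYY
YYYYYYYY
YYYYYYYY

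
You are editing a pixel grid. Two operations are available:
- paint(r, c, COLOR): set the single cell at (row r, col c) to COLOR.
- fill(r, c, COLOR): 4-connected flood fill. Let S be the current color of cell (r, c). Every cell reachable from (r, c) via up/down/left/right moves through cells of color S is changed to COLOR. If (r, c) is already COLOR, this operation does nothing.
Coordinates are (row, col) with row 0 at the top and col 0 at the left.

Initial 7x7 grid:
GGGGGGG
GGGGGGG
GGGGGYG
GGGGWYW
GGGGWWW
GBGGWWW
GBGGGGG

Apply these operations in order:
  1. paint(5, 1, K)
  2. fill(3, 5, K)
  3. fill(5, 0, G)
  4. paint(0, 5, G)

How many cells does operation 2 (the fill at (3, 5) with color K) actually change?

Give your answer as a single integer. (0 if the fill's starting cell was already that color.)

After op 1 paint(5,1,K):
GGGGGGG
GGGGGGG
GGGGGYG
GGGGWYW
GGGGWWW
GKGGWWW
GBGGGGG
After op 2 fill(3,5,K) [2 cells changed]:
GGGGGGG
GGGGGGG
GGGGGKG
GGGGWKW
GGGGWWW
GKGGWWW
GBGGGGG

Answer: 2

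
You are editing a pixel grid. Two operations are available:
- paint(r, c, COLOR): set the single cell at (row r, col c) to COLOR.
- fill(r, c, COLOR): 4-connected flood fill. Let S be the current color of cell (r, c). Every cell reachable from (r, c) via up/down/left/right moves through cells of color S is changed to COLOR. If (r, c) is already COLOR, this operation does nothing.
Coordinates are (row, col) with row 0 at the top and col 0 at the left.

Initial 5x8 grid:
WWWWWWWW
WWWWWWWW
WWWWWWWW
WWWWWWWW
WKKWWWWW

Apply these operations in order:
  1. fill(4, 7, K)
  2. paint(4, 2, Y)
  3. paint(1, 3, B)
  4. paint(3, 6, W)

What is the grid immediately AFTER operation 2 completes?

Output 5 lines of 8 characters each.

After op 1 fill(4,7,K) [38 cells changed]:
KKKKKKKK
KKKKKKKK
KKKKKKKK
KKKKKKKK
KKKKKKKK
After op 2 paint(4,2,Y):
KKKKKKKK
KKKKKKKK
KKKKKKKK
KKKKKKKK
KKYKKKKK

Answer: KKKKKKKK
KKKKKKKK
KKKKKKKK
KKKKKKKK
KKYKKKKK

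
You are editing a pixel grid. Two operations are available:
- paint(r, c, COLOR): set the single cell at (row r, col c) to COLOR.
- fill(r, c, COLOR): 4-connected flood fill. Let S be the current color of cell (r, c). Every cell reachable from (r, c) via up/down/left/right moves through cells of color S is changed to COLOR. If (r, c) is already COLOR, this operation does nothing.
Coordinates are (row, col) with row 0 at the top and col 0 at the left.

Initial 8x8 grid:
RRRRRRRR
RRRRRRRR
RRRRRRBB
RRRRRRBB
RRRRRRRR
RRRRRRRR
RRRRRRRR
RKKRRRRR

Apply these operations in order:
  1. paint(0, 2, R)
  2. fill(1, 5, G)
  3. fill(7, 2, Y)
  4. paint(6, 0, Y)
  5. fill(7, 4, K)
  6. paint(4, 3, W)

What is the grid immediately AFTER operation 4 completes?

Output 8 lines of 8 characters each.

Answer: GGGGGGGG
GGGGGGGG
GGGGGGBB
GGGGGGBB
GGGGGGGG
GGGGGGGG
YGGGGGGG
GYYGGGGG

Derivation:
After op 1 paint(0,2,R):
RRRRRRRR
RRRRRRRR
RRRRRRBB
RRRRRRBB
RRRRRRRR
RRRRRRRR
RRRRRRRR
RKKRRRRR
After op 2 fill(1,5,G) [58 cells changed]:
GGGGGGGG
GGGGGGGG
GGGGGGBB
GGGGGGBB
GGGGGGGG
GGGGGGGG
GGGGGGGG
GKKGGGGG
After op 3 fill(7,2,Y) [2 cells changed]:
GGGGGGGG
GGGGGGGG
GGGGGGBB
GGGGGGBB
GGGGGGGG
GGGGGGGG
GGGGGGGG
GYYGGGGG
After op 4 paint(6,0,Y):
GGGGGGGG
GGGGGGGG
GGGGGGBB
GGGGGGBB
GGGGGGGG
GGGGGGGG
YGGGGGGG
GYYGGGGG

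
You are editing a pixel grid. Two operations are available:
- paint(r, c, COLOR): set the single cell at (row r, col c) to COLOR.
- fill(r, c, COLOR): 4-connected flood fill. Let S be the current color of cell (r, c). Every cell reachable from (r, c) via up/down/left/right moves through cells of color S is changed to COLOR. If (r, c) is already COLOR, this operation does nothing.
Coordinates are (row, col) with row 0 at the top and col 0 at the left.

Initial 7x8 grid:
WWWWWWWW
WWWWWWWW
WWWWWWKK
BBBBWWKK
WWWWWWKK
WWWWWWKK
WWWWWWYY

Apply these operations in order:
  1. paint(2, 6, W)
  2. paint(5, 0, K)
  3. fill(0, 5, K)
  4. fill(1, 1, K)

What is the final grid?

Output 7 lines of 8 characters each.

Answer: KKKKKKKK
KKKKKKKK
KKKKKKKK
BBBBKKKK
KKKKKKKK
KKKKKKKK
KKKKKKYY

Derivation:
After op 1 paint(2,6,W):
WWWWWWWW
WWWWWWWW
WWWWWWWK
BBBBWWKK
WWWWWWKK
WWWWWWKK
WWWWWWYY
After op 2 paint(5,0,K):
WWWWWWWW
WWWWWWWW
WWWWWWWK
BBBBWWKK
WWWWWWKK
KWWWWWKK
WWWWWWYY
After op 3 fill(0,5,K) [42 cells changed]:
KKKKKKKK
KKKKKKKK
KKKKKKKK
BBBBKKKK
KKKKKKKK
KKKKKKKK
KKKKKKYY
After op 4 fill(1,1,K) [0 cells changed]:
KKKKKKKK
KKKKKKKK
KKKKKKKK
BBBBKKKK
KKKKKKKK
KKKKKKKK
KKKKKKYY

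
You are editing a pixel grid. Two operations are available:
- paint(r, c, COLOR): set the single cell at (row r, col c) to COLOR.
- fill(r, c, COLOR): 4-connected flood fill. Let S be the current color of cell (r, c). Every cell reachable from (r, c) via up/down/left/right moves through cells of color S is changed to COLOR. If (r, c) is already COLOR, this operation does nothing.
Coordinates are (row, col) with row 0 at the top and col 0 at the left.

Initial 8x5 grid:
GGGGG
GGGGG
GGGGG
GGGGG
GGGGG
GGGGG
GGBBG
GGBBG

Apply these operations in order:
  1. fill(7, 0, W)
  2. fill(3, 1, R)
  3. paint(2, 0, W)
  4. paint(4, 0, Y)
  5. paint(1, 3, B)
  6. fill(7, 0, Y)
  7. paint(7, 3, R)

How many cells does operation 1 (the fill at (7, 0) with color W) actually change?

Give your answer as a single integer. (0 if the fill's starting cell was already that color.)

Answer: 36

Derivation:
After op 1 fill(7,0,W) [36 cells changed]:
WWWWW
WWWWW
WWWWW
WWWWW
WWWWW
WWWWW
WWBBW
WWBBW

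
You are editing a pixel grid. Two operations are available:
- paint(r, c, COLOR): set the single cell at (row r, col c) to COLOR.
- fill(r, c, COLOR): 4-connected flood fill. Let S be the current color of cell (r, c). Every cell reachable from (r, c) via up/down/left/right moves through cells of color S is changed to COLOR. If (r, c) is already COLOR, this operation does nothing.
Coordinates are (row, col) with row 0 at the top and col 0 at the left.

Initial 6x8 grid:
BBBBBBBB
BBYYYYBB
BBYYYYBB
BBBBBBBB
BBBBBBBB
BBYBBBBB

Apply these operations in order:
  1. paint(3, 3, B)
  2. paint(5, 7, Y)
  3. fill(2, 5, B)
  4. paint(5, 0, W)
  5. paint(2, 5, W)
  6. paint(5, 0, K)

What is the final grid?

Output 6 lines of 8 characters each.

Answer: BBBBBBBB
BBBBBBBB
BBBBBWBB
BBBBBBBB
BBBBBBBB
KBYBBBBY

Derivation:
After op 1 paint(3,3,B):
BBBBBBBB
BBYYYYBB
BBYYYYBB
BBBBBBBB
BBBBBBBB
BBYBBBBB
After op 2 paint(5,7,Y):
BBBBBBBB
BBYYYYBB
BBYYYYBB
BBBBBBBB
BBBBBBBB
BBYBBBBY
After op 3 fill(2,5,B) [8 cells changed]:
BBBBBBBB
BBBBBBBB
BBBBBBBB
BBBBBBBB
BBBBBBBB
BBYBBBBY
After op 4 paint(5,0,W):
BBBBBBBB
BBBBBBBB
BBBBBBBB
BBBBBBBB
BBBBBBBB
WBYBBBBY
After op 5 paint(2,5,W):
BBBBBBBB
BBBBBBBB
BBBBBWBB
BBBBBBBB
BBBBBBBB
WBYBBBBY
After op 6 paint(5,0,K):
BBBBBBBB
BBBBBBBB
BBBBBWBB
BBBBBBBB
BBBBBBBB
KBYBBBBY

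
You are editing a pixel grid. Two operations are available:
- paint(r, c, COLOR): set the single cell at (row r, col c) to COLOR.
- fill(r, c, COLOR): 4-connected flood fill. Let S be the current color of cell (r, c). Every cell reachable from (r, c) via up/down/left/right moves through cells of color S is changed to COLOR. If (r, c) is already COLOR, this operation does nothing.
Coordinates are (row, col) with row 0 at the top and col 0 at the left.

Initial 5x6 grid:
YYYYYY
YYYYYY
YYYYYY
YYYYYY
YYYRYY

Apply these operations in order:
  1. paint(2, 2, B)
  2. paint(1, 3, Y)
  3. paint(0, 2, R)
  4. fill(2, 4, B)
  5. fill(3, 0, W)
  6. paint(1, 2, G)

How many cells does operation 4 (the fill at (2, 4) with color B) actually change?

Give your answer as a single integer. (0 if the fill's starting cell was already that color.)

Answer: 27

Derivation:
After op 1 paint(2,2,B):
YYYYYY
YYYYYY
YYBYYY
YYYYYY
YYYRYY
After op 2 paint(1,3,Y):
YYYYYY
YYYYYY
YYBYYY
YYYYYY
YYYRYY
After op 3 paint(0,2,R):
YYRYYY
YYYYYY
YYBYYY
YYYYYY
YYYRYY
After op 4 fill(2,4,B) [27 cells changed]:
BBRBBB
BBBBBB
BBBBBB
BBBBBB
BBBRBB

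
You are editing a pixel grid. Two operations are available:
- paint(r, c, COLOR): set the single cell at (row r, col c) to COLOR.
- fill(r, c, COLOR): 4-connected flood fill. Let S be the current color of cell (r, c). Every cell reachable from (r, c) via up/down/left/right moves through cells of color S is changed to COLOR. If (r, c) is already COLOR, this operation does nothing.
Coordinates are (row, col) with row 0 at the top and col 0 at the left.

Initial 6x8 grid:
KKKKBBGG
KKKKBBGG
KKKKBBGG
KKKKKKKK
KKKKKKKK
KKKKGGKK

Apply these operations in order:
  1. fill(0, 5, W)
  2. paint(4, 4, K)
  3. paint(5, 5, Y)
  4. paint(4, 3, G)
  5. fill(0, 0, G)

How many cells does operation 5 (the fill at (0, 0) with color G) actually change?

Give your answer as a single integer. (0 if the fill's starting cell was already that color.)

After op 1 fill(0,5,W) [6 cells changed]:
KKKKWWGG
KKKKWWGG
KKKKWWGG
KKKKKKKK
KKKKKKKK
KKKKGGKK
After op 2 paint(4,4,K):
KKKKWWGG
KKKKWWGG
KKKKWWGG
KKKKKKKK
KKKKKKKK
KKKKGGKK
After op 3 paint(5,5,Y):
KKKKWWGG
KKKKWWGG
KKKKWWGG
KKKKKKKK
KKKKKKKK
KKKKGYKK
After op 4 paint(4,3,G):
KKKKWWGG
KKKKWWGG
KKKKWWGG
KKKKKKKK
KKKGKKKK
KKKKGYKK
After op 5 fill(0,0,G) [33 cells changed]:
GGGGWWGG
GGGGWWGG
GGGGWWGG
GGGGGGGG
GGGGGGGG
GGGGGYGG

Answer: 33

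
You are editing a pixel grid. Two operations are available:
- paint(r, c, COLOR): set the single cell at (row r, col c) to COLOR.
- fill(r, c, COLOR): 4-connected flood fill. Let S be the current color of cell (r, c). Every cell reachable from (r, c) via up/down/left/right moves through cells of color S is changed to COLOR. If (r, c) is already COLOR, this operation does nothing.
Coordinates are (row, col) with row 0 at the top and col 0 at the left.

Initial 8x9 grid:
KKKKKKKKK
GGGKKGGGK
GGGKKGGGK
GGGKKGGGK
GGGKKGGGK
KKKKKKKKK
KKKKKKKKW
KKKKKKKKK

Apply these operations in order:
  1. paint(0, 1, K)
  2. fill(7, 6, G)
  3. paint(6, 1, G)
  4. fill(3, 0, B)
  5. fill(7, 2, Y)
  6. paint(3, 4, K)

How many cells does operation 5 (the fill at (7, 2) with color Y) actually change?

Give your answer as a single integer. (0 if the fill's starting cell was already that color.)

After op 1 paint(0,1,K):
KKKKKKKKK
GGGKKGGGK
GGGKKGGGK
GGGKKGGGK
GGGKKGGGK
KKKKKKKKK
KKKKKKKKW
KKKKKKKKK
After op 2 fill(7,6,G) [47 cells changed]:
GGGGGGGGG
GGGGGGGGG
GGGGGGGGG
GGGGGGGGG
GGGGGGGGG
GGGGGGGGG
GGGGGGGGW
GGGGGGGGG
After op 3 paint(6,1,G):
GGGGGGGGG
GGGGGGGGG
GGGGGGGGG
GGGGGGGGG
GGGGGGGGG
GGGGGGGGG
GGGGGGGGW
GGGGGGGGG
After op 4 fill(3,0,B) [71 cells changed]:
BBBBBBBBB
BBBBBBBBB
BBBBBBBBB
BBBBBBBBB
BBBBBBBBB
BBBBBBBBB
BBBBBBBBW
BBBBBBBBB
After op 5 fill(7,2,Y) [71 cells changed]:
YYYYYYYYY
YYYYYYYYY
YYYYYYYYY
YYYYYYYYY
YYYYYYYYY
YYYYYYYYY
YYYYYYYYW
YYYYYYYYY

Answer: 71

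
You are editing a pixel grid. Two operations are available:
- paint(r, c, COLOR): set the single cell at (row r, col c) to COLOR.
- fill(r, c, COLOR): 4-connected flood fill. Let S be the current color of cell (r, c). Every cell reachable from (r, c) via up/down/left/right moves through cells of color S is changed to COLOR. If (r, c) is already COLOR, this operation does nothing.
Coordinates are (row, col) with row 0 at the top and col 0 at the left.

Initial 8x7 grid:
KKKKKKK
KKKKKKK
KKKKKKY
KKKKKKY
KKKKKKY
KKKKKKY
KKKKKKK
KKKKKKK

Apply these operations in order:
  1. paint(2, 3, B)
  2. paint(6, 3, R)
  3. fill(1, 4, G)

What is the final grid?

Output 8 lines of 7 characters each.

Answer: GGGGGGG
GGGGGGG
GGGBGGY
GGGGGGY
GGGGGGY
GGGGGGY
GGGRGGG
GGGGGGG

Derivation:
After op 1 paint(2,3,B):
KKKKKKK
KKKKKKK
KKKBKKY
KKKKKKY
KKKKKKY
KKKKKKY
KKKKKKK
KKKKKKK
After op 2 paint(6,3,R):
KKKKKKK
KKKKKKK
KKKBKKY
KKKKKKY
KKKKKKY
KKKKKKY
KKKRKKK
KKKKKKK
After op 3 fill(1,4,G) [50 cells changed]:
GGGGGGG
GGGGGGG
GGGBGGY
GGGGGGY
GGGGGGY
GGGGGGY
GGGRGGG
GGGGGGG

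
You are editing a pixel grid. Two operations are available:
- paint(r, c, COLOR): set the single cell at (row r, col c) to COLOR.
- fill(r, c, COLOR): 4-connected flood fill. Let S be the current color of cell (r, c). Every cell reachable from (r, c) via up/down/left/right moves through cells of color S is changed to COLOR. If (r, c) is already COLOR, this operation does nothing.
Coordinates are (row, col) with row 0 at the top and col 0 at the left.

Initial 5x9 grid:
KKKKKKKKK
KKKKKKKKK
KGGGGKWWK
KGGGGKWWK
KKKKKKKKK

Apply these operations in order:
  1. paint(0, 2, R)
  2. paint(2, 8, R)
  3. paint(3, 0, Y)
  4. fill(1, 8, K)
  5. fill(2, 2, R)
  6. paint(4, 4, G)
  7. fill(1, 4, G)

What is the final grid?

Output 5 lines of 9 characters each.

Answer: GGRGGGGGG
GGGGGGGGG
GRRRRGWWR
YRRRRGWWG
KKKKGGGGG

Derivation:
After op 1 paint(0,2,R):
KKRKKKKKK
KKKKKKKKK
KGGGGKWWK
KGGGGKWWK
KKKKKKKKK
After op 2 paint(2,8,R):
KKRKKKKKK
KKKKKKKKK
KGGGGKWWR
KGGGGKWWK
KKKKKKKKK
After op 3 paint(3,0,Y):
KKRKKKKKK
KKKKKKKKK
KGGGGKWWR
YGGGGKWWK
KKKKKKKKK
After op 4 fill(1,8,K) [0 cells changed]:
KKRKKKKKK
KKKKKKKKK
KGGGGKWWR
YGGGGKWWK
KKKKKKKKK
After op 5 fill(2,2,R) [8 cells changed]:
KKRKKKKKK
KKKKKKKKK
KRRRRKWWR
YRRRRKWWK
KKKKKKKKK
After op 6 paint(4,4,G):
KKRKKKKKK
KKKKKKKKK
KRRRRKWWR
YRRRRKWWK
KKKKGKKKK
After op 7 fill(1,4,G) [25 cells changed]:
GGRGGGGGG
GGGGGGGGG
GRRRRGWWR
YRRRRGWWG
KKKKGGGGG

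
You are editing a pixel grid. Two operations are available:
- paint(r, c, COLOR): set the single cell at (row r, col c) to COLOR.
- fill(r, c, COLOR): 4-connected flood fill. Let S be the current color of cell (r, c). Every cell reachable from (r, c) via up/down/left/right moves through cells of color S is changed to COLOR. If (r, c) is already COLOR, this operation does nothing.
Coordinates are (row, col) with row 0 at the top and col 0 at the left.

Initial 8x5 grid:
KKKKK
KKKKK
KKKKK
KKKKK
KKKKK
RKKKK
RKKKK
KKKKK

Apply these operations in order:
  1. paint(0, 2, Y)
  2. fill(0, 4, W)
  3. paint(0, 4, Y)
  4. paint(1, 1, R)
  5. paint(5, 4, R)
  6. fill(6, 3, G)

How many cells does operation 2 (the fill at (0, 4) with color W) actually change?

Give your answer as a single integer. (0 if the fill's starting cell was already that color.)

After op 1 paint(0,2,Y):
KKYKK
KKKKK
KKKKK
KKKKK
KKKKK
RKKKK
RKKKK
KKKKK
After op 2 fill(0,4,W) [37 cells changed]:
WWYWW
WWWWW
WWWWW
WWWWW
WWWWW
RWWWW
RWWWW
WWWWW

Answer: 37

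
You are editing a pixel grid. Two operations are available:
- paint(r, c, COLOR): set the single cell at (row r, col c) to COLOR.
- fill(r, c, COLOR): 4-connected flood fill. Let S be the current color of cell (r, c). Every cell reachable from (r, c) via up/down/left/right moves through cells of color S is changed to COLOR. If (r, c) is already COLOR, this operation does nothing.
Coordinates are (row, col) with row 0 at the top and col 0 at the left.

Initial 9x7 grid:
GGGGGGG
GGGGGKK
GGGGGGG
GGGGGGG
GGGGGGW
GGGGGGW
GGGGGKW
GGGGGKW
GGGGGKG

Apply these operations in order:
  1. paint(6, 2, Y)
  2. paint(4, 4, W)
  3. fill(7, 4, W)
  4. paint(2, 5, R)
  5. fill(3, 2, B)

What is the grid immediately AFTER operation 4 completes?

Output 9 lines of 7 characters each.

After op 1 paint(6,2,Y):
GGGGGGG
GGGGGKK
GGGGGGG
GGGGGGG
GGGGGGW
GGGGGGW
GGYGGKW
GGGGGKW
GGGGGKG
After op 2 paint(4,4,W):
GGGGGGG
GGGGGKK
GGGGGGG
GGGGGGG
GGGGWGW
GGGGGGW
GGYGGKW
GGGGGKW
GGGGGKG
After op 3 fill(7,4,W) [51 cells changed]:
WWWWWWW
WWWWWKK
WWWWWWW
WWWWWWW
WWWWWWW
WWWWWWW
WWYWWKW
WWWWWKW
WWWWWKG
After op 4 paint(2,5,R):
WWWWWWW
WWWWWKK
WWWWWRW
WWWWWWW
WWWWWWW
WWWWWWW
WWYWWKW
WWWWWKW
WWWWWKG

Answer: WWWWWWW
WWWWWKK
WWWWWRW
WWWWWWW
WWWWWWW
WWWWWWW
WWYWWKW
WWWWWKW
WWWWWKG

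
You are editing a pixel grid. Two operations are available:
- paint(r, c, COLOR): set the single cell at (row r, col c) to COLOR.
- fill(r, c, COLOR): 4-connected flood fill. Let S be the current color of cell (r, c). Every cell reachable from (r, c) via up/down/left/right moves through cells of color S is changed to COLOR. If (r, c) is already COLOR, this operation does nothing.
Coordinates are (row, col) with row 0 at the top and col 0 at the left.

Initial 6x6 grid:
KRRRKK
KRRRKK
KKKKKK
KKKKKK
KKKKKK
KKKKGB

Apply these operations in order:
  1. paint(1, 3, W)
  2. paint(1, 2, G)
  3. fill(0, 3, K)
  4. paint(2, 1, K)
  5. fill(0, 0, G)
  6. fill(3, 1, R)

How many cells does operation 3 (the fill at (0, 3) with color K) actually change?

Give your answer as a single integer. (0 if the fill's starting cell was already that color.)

After op 1 paint(1,3,W):
KRRRKK
KRRWKK
KKKKKK
KKKKKK
KKKKKK
KKKKGB
After op 2 paint(1,2,G):
KRRRKK
KRGWKK
KKKKKK
KKKKKK
KKKKKK
KKKKGB
After op 3 fill(0,3,K) [4 cells changed]:
KKKKKK
KKGWKK
KKKKKK
KKKKKK
KKKKKK
KKKKGB

Answer: 4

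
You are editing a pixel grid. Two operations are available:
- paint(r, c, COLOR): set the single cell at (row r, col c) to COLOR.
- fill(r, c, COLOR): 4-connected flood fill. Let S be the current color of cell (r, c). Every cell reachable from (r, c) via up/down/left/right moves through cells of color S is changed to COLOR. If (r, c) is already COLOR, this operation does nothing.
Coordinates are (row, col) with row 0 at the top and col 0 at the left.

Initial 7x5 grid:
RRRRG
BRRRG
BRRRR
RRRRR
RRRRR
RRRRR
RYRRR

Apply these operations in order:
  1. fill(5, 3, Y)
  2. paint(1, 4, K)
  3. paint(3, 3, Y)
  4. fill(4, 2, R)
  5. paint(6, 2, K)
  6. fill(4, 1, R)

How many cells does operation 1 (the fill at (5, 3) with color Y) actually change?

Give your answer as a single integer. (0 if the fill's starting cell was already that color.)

Answer: 30

Derivation:
After op 1 fill(5,3,Y) [30 cells changed]:
YYYYG
BYYYG
BYYYY
YYYYY
YYYYY
YYYYY
YYYYY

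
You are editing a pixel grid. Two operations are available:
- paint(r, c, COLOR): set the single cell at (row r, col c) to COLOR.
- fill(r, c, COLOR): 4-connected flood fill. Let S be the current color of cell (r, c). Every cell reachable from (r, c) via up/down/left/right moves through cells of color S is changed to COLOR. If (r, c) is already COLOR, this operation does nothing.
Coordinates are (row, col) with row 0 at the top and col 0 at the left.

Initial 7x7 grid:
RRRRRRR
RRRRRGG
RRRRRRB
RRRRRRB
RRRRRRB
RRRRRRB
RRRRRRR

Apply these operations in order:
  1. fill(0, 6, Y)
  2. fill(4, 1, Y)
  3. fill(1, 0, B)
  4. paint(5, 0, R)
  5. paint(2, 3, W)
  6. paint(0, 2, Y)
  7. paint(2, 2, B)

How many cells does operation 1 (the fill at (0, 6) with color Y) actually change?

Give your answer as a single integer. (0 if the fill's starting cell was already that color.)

After op 1 fill(0,6,Y) [43 cells changed]:
YYYYYYY
YYYYYGG
YYYYYYB
YYYYYYB
YYYYYYB
YYYYYYB
YYYYYYY

Answer: 43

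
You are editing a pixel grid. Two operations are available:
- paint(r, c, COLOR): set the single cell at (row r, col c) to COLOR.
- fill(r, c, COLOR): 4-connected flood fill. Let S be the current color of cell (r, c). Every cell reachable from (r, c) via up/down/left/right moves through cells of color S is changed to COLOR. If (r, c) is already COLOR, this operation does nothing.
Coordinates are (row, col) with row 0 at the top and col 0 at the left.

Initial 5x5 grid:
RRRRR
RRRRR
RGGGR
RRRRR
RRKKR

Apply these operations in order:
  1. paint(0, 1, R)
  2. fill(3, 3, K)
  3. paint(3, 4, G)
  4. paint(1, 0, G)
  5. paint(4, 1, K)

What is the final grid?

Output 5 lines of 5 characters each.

Answer: KKKKK
GKKKK
KGGGK
KKKKG
KKKKK

Derivation:
After op 1 paint(0,1,R):
RRRRR
RRRRR
RGGGR
RRRRR
RRKKR
After op 2 fill(3,3,K) [20 cells changed]:
KKKKK
KKKKK
KGGGK
KKKKK
KKKKK
After op 3 paint(3,4,G):
KKKKK
KKKKK
KGGGK
KKKKG
KKKKK
After op 4 paint(1,0,G):
KKKKK
GKKKK
KGGGK
KKKKG
KKKKK
After op 5 paint(4,1,K):
KKKKK
GKKKK
KGGGK
KKKKG
KKKKK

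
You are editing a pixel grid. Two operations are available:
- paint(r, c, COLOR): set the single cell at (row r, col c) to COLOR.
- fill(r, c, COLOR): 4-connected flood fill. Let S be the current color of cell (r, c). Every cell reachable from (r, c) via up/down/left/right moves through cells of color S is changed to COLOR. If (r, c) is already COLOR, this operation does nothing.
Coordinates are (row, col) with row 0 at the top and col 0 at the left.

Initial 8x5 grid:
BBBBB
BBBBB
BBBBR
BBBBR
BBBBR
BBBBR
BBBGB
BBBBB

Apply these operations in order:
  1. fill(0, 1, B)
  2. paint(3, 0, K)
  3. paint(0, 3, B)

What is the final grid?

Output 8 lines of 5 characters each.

After op 1 fill(0,1,B) [0 cells changed]:
BBBBB
BBBBB
BBBBR
BBBBR
BBBBR
BBBBR
BBBGB
BBBBB
After op 2 paint(3,0,K):
BBBBB
BBBBB
BBBBR
KBBBR
BBBBR
BBBBR
BBBGB
BBBBB
After op 3 paint(0,3,B):
BBBBB
BBBBB
BBBBR
KBBBR
BBBBR
BBBBR
BBBGB
BBBBB

Answer: BBBBB
BBBBB
BBBBR
KBBBR
BBBBR
BBBBR
BBBGB
BBBBB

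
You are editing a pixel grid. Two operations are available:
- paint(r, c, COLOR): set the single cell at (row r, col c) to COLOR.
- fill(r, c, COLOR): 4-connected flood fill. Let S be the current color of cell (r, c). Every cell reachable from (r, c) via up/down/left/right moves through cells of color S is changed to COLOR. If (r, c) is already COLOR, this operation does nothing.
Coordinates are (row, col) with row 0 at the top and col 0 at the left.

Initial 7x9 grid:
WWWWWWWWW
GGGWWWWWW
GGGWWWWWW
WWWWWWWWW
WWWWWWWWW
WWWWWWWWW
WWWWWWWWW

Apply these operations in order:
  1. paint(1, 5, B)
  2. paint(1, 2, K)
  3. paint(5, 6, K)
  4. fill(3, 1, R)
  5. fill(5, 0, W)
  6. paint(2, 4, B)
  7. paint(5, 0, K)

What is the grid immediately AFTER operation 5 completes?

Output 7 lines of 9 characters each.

After op 1 paint(1,5,B):
WWWWWWWWW
GGGWWBWWW
GGGWWWWWW
WWWWWWWWW
WWWWWWWWW
WWWWWWWWW
WWWWWWWWW
After op 2 paint(1,2,K):
WWWWWWWWW
GGKWWBWWW
GGGWWWWWW
WWWWWWWWW
WWWWWWWWW
WWWWWWWWW
WWWWWWWWW
After op 3 paint(5,6,K):
WWWWWWWWW
GGKWWBWWW
GGGWWWWWW
WWWWWWWWW
WWWWWWWWW
WWWWWWKWW
WWWWWWWWW
After op 4 fill(3,1,R) [55 cells changed]:
RRRRRRRRR
GGKRRBRRR
GGGRRRRRR
RRRRRRRRR
RRRRRRRRR
RRRRRRKRR
RRRRRRRRR
After op 5 fill(5,0,W) [55 cells changed]:
WWWWWWWWW
GGKWWBWWW
GGGWWWWWW
WWWWWWWWW
WWWWWWWWW
WWWWWWKWW
WWWWWWWWW

Answer: WWWWWWWWW
GGKWWBWWW
GGGWWWWWW
WWWWWWWWW
WWWWWWWWW
WWWWWWKWW
WWWWWWWWW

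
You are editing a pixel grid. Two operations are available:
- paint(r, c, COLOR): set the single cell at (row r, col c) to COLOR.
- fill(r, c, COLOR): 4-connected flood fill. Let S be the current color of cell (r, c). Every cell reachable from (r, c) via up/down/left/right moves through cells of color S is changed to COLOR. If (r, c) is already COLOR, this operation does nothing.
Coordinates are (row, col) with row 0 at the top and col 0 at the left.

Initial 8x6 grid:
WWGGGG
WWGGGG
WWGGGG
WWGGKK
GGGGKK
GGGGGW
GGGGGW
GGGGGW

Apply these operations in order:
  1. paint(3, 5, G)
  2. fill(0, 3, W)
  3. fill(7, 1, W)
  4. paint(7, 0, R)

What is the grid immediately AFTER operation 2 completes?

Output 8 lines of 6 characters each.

After op 1 paint(3,5,G):
WWGGGG
WWGGGG
WWGGGG
WWGGKG
GGGGKK
GGGGGW
GGGGGW
GGGGGW
After op 2 fill(0,3,W) [34 cells changed]:
WWWWWW
WWWWWW
WWWWWW
WWWWKW
WWWWKK
WWWWWW
WWWWWW
WWWWWW

Answer: WWWWWW
WWWWWW
WWWWWW
WWWWKW
WWWWKK
WWWWWW
WWWWWW
WWWWWW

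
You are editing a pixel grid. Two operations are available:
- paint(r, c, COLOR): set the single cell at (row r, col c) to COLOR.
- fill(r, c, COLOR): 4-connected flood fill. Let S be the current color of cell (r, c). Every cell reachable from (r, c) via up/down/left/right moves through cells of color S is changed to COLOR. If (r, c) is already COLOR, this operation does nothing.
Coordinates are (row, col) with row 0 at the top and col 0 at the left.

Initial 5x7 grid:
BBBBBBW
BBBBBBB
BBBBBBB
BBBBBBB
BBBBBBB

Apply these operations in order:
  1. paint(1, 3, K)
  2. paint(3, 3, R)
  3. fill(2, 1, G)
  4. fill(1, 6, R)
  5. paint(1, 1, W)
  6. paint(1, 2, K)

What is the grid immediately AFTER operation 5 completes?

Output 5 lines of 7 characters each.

After op 1 paint(1,3,K):
BBBBBBW
BBBKBBB
BBBBBBB
BBBBBBB
BBBBBBB
After op 2 paint(3,3,R):
BBBBBBW
BBBKBBB
BBBBBBB
BBBRBBB
BBBBBBB
After op 3 fill(2,1,G) [32 cells changed]:
GGGGGGW
GGGKGGG
GGGGGGG
GGGRGGG
GGGGGGG
After op 4 fill(1,6,R) [32 cells changed]:
RRRRRRW
RRRKRRR
RRRRRRR
RRRRRRR
RRRRRRR
After op 5 paint(1,1,W):
RRRRRRW
RWRKRRR
RRRRRRR
RRRRRRR
RRRRRRR

Answer: RRRRRRW
RWRKRRR
RRRRRRR
RRRRRRR
RRRRRRR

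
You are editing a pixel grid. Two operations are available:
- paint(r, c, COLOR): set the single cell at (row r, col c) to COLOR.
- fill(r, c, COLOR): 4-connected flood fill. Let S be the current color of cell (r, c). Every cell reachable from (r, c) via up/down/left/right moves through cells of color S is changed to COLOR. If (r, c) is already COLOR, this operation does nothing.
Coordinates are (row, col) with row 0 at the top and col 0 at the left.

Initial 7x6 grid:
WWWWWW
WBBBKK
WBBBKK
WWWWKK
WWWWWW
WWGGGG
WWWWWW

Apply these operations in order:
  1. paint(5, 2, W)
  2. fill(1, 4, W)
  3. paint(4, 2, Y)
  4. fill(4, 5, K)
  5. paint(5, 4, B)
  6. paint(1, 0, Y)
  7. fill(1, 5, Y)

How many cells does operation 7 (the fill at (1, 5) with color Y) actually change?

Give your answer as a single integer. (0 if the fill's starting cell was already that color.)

After op 1 paint(5,2,W):
WWWWWW
WBBBKK
WBBBKK
WWWWKK
WWWWWW
WWWGGG
WWWWWW
After op 2 fill(1,4,W) [6 cells changed]:
WWWWWW
WBBBWW
WBBBWW
WWWWWW
WWWWWW
WWWGGG
WWWWWW
After op 3 paint(4,2,Y):
WWWWWW
WBBBWW
WBBBWW
WWWWWW
WWYWWW
WWWGGG
WWWWWW
After op 4 fill(4,5,K) [32 cells changed]:
KKKKKK
KBBBKK
KBBBKK
KKKKKK
KKYKKK
KKKGGG
KKKKKK
After op 5 paint(5,4,B):
KKKKKK
KBBBKK
KBBBKK
KKKKKK
KKYKKK
KKKGBG
KKKKKK
After op 6 paint(1,0,Y):
KKKKKK
YBBBKK
KBBBKK
KKKKKK
KKYKKK
KKKGBG
KKKKKK
After op 7 fill(1,5,Y) [31 cells changed]:
YYYYYY
YBBBYY
YBBBYY
YYYYYY
YYYYYY
YYYGBG
YYYYYY

Answer: 31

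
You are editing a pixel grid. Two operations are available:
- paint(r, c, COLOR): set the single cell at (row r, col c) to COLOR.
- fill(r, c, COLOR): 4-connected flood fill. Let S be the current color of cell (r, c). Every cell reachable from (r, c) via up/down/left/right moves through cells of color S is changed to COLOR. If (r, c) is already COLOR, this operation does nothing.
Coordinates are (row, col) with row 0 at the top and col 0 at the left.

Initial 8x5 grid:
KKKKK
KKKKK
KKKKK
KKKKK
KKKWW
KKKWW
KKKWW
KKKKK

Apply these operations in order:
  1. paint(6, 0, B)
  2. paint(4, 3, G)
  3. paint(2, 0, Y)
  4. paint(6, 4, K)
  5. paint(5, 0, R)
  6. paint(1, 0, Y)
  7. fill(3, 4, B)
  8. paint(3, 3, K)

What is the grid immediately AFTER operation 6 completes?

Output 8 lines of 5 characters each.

After op 1 paint(6,0,B):
KKKKK
KKKKK
KKKKK
KKKKK
KKKWW
KKKWW
BKKWW
KKKKK
After op 2 paint(4,3,G):
KKKKK
KKKKK
KKKKK
KKKKK
KKKGW
KKKWW
BKKWW
KKKKK
After op 3 paint(2,0,Y):
KKKKK
KKKKK
YKKKK
KKKKK
KKKGW
KKKWW
BKKWW
KKKKK
After op 4 paint(6,4,K):
KKKKK
KKKKK
YKKKK
KKKKK
KKKGW
KKKWW
BKKWK
KKKKK
After op 5 paint(5,0,R):
KKKKK
KKKKK
YKKKK
KKKKK
KKKGW
RKKWW
BKKWK
KKKKK
After op 6 paint(1,0,Y):
KKKKK
YKKKK
YKKKK
KKKKK
KKKGW
RKKWW
BKKWK
KKKKK

Answer: KKKKK
YKKKK
YKKKK
KKKKK
KKKGW
RKKWW
BKKWK
KKKKK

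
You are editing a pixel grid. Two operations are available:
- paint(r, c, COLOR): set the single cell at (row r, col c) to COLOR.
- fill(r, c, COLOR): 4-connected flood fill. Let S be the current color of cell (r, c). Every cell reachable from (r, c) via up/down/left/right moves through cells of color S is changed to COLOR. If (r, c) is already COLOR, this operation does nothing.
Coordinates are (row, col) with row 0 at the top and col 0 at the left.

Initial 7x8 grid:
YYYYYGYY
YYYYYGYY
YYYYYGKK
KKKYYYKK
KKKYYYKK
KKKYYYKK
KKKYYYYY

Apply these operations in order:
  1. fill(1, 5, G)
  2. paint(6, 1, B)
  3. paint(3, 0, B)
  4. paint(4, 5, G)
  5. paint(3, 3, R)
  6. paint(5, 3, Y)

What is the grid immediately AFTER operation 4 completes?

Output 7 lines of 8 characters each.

Answer: YYYYYGYY
YYYYYGYY
YYYYYGKK
BKKYYYKK
KKKYYGKK
KKKYYYKK
KBKYYYYY

Derivation:
After op 1 fill(1,5,G) [0 cells changed]:
YYYYYGYY
YYYYYGYY
YYYYYGKK
KKKYYYKK
KKKYYYKK
KKKYYYKK
KKKYYYYY
After op 2 paint(6,1,B):
YYYYYGYY
YYYYYGYY
YYYYYGKK
KKKYYYKK
KKKYYYKK
KKKYYYKK
KBKYYYYY
After op 3 paint(3,0,B):
YYYYYGYY
YYYYYGYY
YYYYYGKK
BKKYYYKK
KKKYYYKK
KKKYYYKK
KBKYYYYY
After op 4 paint(4,5,G):
YYYYYGYY
YYYYYGYY
YYYYYGKK
BKKYYYKK
KKKYYGKK
KKKYYYKK
KBKYYYYY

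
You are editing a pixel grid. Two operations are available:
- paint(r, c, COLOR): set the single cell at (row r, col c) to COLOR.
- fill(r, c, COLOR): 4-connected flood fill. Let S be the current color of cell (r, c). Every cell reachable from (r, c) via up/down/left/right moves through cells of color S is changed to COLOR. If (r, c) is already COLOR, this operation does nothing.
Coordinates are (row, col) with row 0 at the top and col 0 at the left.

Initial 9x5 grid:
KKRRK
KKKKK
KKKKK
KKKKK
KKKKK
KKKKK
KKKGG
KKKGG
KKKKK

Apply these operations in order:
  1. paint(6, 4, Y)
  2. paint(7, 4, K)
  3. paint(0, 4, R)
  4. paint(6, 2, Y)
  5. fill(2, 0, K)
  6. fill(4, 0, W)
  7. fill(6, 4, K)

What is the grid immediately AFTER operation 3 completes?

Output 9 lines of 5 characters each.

Answer: KKRRR
KKKKK
KKKKK
KKKKK
KKKKK
KKKKK
KKKGY
KKKGK
KKKKK

Derivation:
After op 1 paint(6,4,Y):
KKRRK
KKKKK
KKKKK
KKKKK
KKKKK
KKKKK
KKKGY
KKKGG
KKKKK
After op 2 paint(7,4,K):
KKRRK
KKKKK
KKKKK
KKKKK
KKKKK
KKKKK
KKKGY
KKKGK
KKKKK
After op 3 paint(0,4,R):
KKRRR
KKKKK
KKKKK
KKKKK
KKKKK
KKKKK
KKKGY
KKKGK
KKKKK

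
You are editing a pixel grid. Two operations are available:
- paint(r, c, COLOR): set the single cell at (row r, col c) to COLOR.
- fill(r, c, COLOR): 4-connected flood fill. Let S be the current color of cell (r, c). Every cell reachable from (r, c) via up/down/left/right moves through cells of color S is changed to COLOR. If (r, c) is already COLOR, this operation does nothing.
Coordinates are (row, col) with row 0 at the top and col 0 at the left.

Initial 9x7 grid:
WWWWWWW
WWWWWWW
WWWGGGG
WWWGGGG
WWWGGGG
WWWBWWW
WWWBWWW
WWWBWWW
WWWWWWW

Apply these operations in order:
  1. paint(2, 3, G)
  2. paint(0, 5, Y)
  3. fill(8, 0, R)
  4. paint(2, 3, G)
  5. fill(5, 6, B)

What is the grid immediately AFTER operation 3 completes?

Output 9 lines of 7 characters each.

Answer: RRRRRYR
RRRRRRR
RRRGGGG
RRRGGGG
RRRGGGG
RRRBRRR
RRRBRRR
RRRBRRR
RRRRRRR

Derivation:
After op 1 paint(2,3,G):
WWWWWWW
WWWWWWW
WWWGGGG
WWWGGGG
WWWGGGG
WWWBWWW
WWWBWWW
WWWBWWW
WWWWWWW
After op 2 paint(0,5,Y):
WWWWWYW
WWWWWWW
WWWGGGG
WWWGGGG
WWWGGGG
WWWBWWW
WWWBWWW
WWWBWWW
WWWWWWW
After op 3 fill(8,0,R) [47 cells changed]:
RRRRRYR
RRRRRRR
RRRGGGG
RRRGGGG
RRRGGGG
RRRBRRR
RRRBRRR
RRRBRRR
RRRRRRR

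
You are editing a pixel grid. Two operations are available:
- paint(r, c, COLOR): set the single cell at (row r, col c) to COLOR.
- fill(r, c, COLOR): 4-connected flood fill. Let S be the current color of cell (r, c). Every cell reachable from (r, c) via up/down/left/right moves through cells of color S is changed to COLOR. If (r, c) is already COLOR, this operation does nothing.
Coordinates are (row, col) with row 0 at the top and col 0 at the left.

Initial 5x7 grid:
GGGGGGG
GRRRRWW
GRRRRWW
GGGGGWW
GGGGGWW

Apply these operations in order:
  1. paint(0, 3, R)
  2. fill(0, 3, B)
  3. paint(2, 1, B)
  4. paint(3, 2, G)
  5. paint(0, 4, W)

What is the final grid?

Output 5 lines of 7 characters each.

After op 1 paint(0,3,R):
GGGRGGG
GRRRRWW
GRRRRWW
GGGGGWW
GGGGGWW
After op 2 fill(0,3,B) [9 cells changed]:
GGGBGGG
GBBBBWW
GBBBBWW
GGGGGWW
GGGGGWW
After op 3 paint(2,1,B):
GGGBGGG
GBBBBWW
GBBBBWW
GGGGGWW
GGGGGWW
After op 4 paint(3,2,G):
GGGBGGG
GBBBBWW
GBBBBWW
GGGGGWW
GGGGGWW
After op 5 paint(0,4,W):
GGGBWGG
GBBBBWW
GBBBBWW
GGGGGWW
GGGGGWW

Answer: GGGBWGG
GBBBBWW
GBBBBWW
GGGGGWW
GGGGGWW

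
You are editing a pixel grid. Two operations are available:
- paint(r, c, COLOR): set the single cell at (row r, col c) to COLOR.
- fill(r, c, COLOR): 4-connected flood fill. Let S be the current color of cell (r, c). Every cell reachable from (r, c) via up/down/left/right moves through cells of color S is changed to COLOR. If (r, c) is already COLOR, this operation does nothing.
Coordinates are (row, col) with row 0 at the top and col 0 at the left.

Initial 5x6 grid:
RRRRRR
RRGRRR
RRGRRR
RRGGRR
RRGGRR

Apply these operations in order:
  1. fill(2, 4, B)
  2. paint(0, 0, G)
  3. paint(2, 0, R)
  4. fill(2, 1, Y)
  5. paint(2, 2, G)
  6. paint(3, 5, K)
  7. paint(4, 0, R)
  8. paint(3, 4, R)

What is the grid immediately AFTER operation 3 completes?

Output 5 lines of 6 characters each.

After op 1 fill(2,4,B) [24 cells changed]:
BBBBBB
BBGBBB
BBGBBB
BBGGBB
BBGGBB
After op 2 paint(0,0,G):
GBBBBB
BBGBBB
BBGBBB
BBGGBB
BBGGBB
After op 3 paint(2,0,R):
GBBBBB
BBGBBB
RBGBBB
BBGGBB
BBGGBB

Answer: GBBBBB
BBGBBB
RBGBBB
BBGGBB
BBGGBB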